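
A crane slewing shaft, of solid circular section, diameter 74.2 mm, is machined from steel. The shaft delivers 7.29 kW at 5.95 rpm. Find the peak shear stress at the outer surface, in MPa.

ω = 2π·5.95/60 = 0.6231 rad/s, so T = P/ω = 7.29×10³ / 0.6231 = 11700 N·m.
J = πd⁴/32 = π(0.0742)⁴/32 = 2.976×10^-6 m⁴.
τ_max = T·r/J = 11700 × 0.0371 / 2.976×10^-6 = 1.459×10^8 Pa.

146 MPa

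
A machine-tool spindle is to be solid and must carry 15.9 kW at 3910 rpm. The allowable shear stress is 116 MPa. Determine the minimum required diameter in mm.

11.9 mm

ω = 2π·3910/60 = 409.5 rad/s, so T = P/ω = 15.9×10³ / 409.5 = 38.83 N·m.
For a solid shaft τ_max = 16T/(πd³), so d = (16T/(π τ_allow))^(1/3) = (16·38.83/(π·1.16×10^8))^(1/3) = 0.01195 m.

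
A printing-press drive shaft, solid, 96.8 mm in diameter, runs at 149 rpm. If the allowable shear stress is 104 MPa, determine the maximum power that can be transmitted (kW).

J = πd⁴/32 = π(0.0968)⁴/32 = 8.620×10^-6 m⁴.
T_max = τ_allow·J/r = 1.04×10^8 × 8.620×10^-6 / 0.0484 = 18520 N·m.
ω = 2π·149/60 = 15.60 rad/s, so P_max = T_max·ω = 2.890×10^5 W.

289 kW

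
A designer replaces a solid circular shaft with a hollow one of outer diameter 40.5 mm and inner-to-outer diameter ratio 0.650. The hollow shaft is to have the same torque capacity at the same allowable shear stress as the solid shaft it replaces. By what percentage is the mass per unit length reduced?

34.2 %

Equal τ_max and T ⇒ the solid shaft needs d_s³ = d_o³(1−k⁴), so d_s = 40.5·(1−0.650⁴)^(1/3) = 37.93 mm.
Area ratio A_h/A_s = d_o²(1−k²)/d_s² = (1−k²)/(1−k⁴)^(2/3) = 0.6584.
Mass saving = 1 − 0.6584 = 34.2 %.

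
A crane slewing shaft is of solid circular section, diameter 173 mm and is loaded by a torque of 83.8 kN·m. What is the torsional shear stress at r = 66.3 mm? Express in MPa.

J = πd⁴/32 = π(0.173)⁴/32 = 8.794×10^-5 m⁴.
Shear stress varies linearly with radius: τ = T·r/J = 83800 × 0.0663 / 8.794×10^-5 = 6.318×10^7 Pa.

63.2 MPa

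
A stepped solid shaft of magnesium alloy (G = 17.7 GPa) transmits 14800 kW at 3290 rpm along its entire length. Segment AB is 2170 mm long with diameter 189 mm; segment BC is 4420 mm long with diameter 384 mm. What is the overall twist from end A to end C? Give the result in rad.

0.0471 rad

ω = 2π·3290/60 = 344.5 rad/s, so T = P/ω = 14800×10³ / 344.5 = 42960 N·m.
J_AB = π(0.189)⁴/32 = 1.25×10^-4 m⁴; J_BC = π(0.384)⁴/32 = 2.13×10^-3 m⁴.
θ = (T/G)·Σ L_i/J_i = (42960/17.7×10⁹)·(2.17/1.25×10^-4 + 4.42/2.13×10^-3) = 0.04707 rad.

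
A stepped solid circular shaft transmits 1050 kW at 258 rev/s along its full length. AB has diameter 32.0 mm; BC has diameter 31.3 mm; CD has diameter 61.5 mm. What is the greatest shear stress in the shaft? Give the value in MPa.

ω = 2π·258 = 1621 rad/s, so T = P/ω = 1050×10³ / 1621 = 647.7 N·m.
Under the same torque, τ_max = 16T/(πd³) is largest where d is smallest — segment BC (d = 31.3 mm).
τ_max = 16·647.7/(π·(0.0313)³) = 1.076×10^8 Pa.

108 MPa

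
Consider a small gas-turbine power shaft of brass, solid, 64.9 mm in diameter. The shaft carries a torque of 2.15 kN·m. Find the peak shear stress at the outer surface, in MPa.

J = πd⁴/32 = π(0.0649)⁴/32 = 1.742×10^-6 m⁴.
τ_max = T·r/J = 2150 × 0.0324 / 1.742×10^-6 = 4.006×10^7 Pa.

40.1 MPa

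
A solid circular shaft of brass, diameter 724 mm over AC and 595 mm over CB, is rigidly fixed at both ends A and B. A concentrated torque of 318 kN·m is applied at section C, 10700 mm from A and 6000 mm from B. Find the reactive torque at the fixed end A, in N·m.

175000 N·m

Compatibility: T_A·a/J_AC = T_B·b/J_CB with T_A + T_B = T₀.
J_AC = 0.0270 m⁴, J_CB = 0.0123 m⁴, so T_A = T₀·(J_AC/a)/((J_AC/a)+(J_CB/b)) = 175400 N·m, T_B = 142600 N·m.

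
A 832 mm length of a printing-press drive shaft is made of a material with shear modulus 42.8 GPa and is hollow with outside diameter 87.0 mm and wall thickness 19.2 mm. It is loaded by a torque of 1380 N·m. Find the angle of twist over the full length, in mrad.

5.28 mrad

J = π(d_o⁴ − d_i⁴)/32 = π(0.0870⁴ − 0.0486⁴)/32 = 5.077×10^-6 m⁴.
θ = T·L/(G·J) = 1380 × 0.832 / (42.8×10⁹ × 5.077×10^-6) = 5.284×10^-3 rad.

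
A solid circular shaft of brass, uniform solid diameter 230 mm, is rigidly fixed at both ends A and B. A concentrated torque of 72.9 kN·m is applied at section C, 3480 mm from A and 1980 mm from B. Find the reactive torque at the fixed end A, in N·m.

With uniform GJ and both ends fixed, compatibility θ_AC = θ_CB gives T_A·a = T_B·b, together with T_A + T_B = T₀.
T_A = T₀·b/(a+b) = 72900·1980/5460 = 26440 N·m; T_B = 46460 N·m.

26400 N·m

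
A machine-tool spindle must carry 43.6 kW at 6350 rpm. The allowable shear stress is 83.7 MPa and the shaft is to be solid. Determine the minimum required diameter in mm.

ω = 2π·6350/60 = 665.0 rad/s, so T = P/ω = 43.6×10³ / 665.0 = 65.57 N·m.
For a solid shaft τ_max = 16T/(πd³), so d = (16T/(π τ_allow))^(1/3) = (16·65.57/(π·8.37×10^7))^(1/3) = 0.01586 m.

15.9 mm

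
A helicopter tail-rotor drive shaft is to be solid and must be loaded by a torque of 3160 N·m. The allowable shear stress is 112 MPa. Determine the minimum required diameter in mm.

52.4 mm

For a solid shaft τ_max = 16T/(πd³), so d = (16T/(π τ_allow))^(1/3) = (16·3160/(π·1.12×10^8))^(1/3) = 0.05238 m.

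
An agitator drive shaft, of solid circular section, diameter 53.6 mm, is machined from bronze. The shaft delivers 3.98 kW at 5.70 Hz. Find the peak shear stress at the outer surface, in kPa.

3680 kPa

ω = 2π·5.70 = 35.81 rad/s, so T = P/ω = 3.98×10³ / 35.81 = 111.1 N·m.
J = πd⁴/32 = π(0.0536)⁴/32 = 8.103×10^-7 m⁴.
τ_max = T·r/J = 111.1 × 0.0268 / 8.103×10^-7 = 3.675×10^6 Pa.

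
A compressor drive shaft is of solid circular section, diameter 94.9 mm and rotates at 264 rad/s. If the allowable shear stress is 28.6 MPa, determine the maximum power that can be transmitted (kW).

J = πd⁴/32 = π(0.0949)⁴/32 = 7.963×10^-6 m⁴.
T_max = τ_allow·J/r = 2.86×10^7 × 7.963×10^-6 / 0.0475 = 4799 N·m.
ω = 264 rad/s, so P_max = T_max·ω = 1.267×10^6 W.

1270 kW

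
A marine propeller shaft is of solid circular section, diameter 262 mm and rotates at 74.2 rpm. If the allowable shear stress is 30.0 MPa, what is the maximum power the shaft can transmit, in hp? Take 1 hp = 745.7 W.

J = πd⁴/32 = π(0.262)⁴/32 = 4.626×10^-4 m⁴.
T_max = τ_allow·J/r = 3.00×10^7 × 4.626×10^-4 / 0.131 = 105900 N·m.
ω = 2π·74.2/60 = 7.770 rad/s, so P_max = T_max·ω = 8.232×10^5 W.

1100 hp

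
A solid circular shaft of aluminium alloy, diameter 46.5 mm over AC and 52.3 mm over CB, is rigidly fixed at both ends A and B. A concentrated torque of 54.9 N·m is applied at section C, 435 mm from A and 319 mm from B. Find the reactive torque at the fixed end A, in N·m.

Compatibility: T_A·a/J_AC = T_B·b/J_CB with T_A + T_B = T₀.
J_AC = 4.59×10^-7 m⁴, J_CB = 7.35×10^-7 m⁴, so T_A = T₀·(J_AC/a)/((J_AC/a)+(J_CB/b)) = 17.25 N·m, T_B = 37.65 N·m.

17.3 N·m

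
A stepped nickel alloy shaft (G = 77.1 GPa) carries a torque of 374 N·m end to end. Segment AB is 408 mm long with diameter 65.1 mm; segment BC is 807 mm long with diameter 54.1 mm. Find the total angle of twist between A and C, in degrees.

J_AB = π(0.0651)⁴/32 = 1.76×10^-6 m⁴; J_BC = π(0.0541)⁴/32 = 8.41×10^-7 m⁴.
θ = (T/G)·Σ L_i/J_i = (374.0/77.1×10⁹)·(0.408/1.76×10^-6 + 0.807/8.41×10^-7) = 5.777×10^-3 rad.

0.331°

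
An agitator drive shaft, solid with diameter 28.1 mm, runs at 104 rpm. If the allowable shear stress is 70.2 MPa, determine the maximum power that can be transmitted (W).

J = πd⁴/32 = π(0.0281)⁴/32 = 6.121×10^-8 m⁴.
T_max = τ_allow·J/r = 7.02×10^7 × 6.121×10^-8 / 0.0140 = 305.8 N·m.
ω = 2π·104/60 = 10.89 rad/s, so P_max = T_max·ω = 3331 W.

3330 W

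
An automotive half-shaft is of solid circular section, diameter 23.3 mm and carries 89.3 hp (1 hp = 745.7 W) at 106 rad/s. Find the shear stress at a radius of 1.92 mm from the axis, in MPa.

41.7 MPa

ω = 106 rad/s, so T = P/ω = 89.3×745.7 / 106.0 = 628.2 N·m.
J = πd⁴/32 = π(0.0233)⁴/32 = 2.894×10^-8 m⁴.
Shear stress varies linearly with radius: τ = T·r/J = 628.2 × 0.00192 / 2.894×10^-8 = 4.169×10^7 Pa.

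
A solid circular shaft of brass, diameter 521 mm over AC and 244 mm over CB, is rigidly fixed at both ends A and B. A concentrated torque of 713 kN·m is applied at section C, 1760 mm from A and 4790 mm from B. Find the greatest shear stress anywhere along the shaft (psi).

3660 psi

Compatibility: T_A·a/J_AC = T_B·b/J_CB with T_A + T_B = T₀.
J_AC = 7.23×10^-3 m⁴, J_CB = 3.48×10^-4 m⁴, so T_A = T₀·(J_AC/a)/((J_AC/a)+(J_CB/b)) = 700600 N·m, T_B = 12380 N·m.
τ in each portion: τ_AC = 2.52×10^7 Pa, τ_CB = 4.34×10^6 Pa; maximum is in AC.
τ_max = T_AC·r/J = 700600·0.261/7.23×10^-3 = 2.523×10^7 Pa.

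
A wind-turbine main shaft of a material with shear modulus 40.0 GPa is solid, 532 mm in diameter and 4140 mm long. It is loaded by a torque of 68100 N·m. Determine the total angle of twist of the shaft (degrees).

J = πd⁴/32 = π(0.532)⁴/32 = 7.864×10^-3 m⁴.
θ = T·L/(G·J) = 68100 × 4.14 / (40.0×10⁹ × 7.864×10^-3) = 8.963×10^-4 rad.

0.0514°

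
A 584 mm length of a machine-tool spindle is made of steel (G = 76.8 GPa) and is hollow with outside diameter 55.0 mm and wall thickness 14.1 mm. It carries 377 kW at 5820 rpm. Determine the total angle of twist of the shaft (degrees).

0.318°

ω = 2π·5820/60 = 609.5 rad/s, so T = P/ω = 377×10³ / 609.5 = 618.6 N·m.
J = π(d_o⁴ − d_i⁴)/32 = π(0.0550⁴ − 0.0268⁴)/32 = 8.477×10^-7 m⁴.
θ = T·L/(G·J) = 618.6 × 0.584 / (76.8×10⁹ × 8.477×10^-7) = 5.549×10^-3 rad.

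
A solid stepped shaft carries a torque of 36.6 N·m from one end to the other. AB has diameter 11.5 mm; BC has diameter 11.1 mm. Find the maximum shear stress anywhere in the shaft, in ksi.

19.8 ksi

Under the same torque, τ_max = 16T/(πd³) is largest where d is smallest — segment BC (d = 11.1 mm).
τ_max = 16·36.60/(π·(0.0111)³) = 1.363×10^8 Pa.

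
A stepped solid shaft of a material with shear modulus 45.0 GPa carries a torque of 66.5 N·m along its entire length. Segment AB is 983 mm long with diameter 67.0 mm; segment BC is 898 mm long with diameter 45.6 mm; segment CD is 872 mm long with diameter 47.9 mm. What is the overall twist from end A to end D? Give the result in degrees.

J_AB = π(0.0670)⁴/32 = 1.98×10^-6 m⁴; J_BC = π(0.0456)⁴/32 = 4.24×10^-7 m⁴; J_CD = π(0.0479)⁴/32 = 5.17×10^-7 m⁴.
θ = (T/G)·Σ L_i/J_i = (66.50/45.0×10⁹)·(0.983/1.98×10^-6 + 0.898/4.24×10^-7 + 0.872/5.17×10^-7) = 6.354×10^-3 rad.

0.364°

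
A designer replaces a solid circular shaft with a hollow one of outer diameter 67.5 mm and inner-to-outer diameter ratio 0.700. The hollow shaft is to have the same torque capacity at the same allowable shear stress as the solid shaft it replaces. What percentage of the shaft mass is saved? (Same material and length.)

Equal τ_max and T ⇒ the solid shaft needs d_s³ = d_o³(1−k⁴), so d_s = 67.5·(1−0.700⁴)^(1/3) = 61.60 mm.
Area ratio A_h/A_s = d_o²(1−k²)/d_s² = (1−k²)/(1−k⁴)^(2/3) = 0.6124.
Mass saving = 1 − 0.6124 = 38.8 %.

38.8 %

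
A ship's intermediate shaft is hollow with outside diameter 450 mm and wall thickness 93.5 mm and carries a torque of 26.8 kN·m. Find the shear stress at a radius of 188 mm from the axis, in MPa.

J = π(d_o⁴ − d_i⁴)/32 = π(0.450⁴ − 0.263⁴)/32 = 3.556×10^-3 m⁴.
Shear stress varies linearly with radius: τ = T·r/J = 26800 × 0.188 / 3.556×10^-3 = 1.417×10^6 Pa.

1.42 MPa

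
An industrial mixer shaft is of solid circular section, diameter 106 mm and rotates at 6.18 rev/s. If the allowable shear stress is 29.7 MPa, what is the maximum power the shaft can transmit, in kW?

J = πd⁴/32 = π(0.106)⁴/32 = 1.239×10^-5 m⁴.
T_max = τ_allow·J/r = 2.97×10^7 × 1.239×10^-5 / 0.0530 = 6946 N·m.
ω = 2π·6.18 = 38.83 rad/s, so P_max = T_max·ω = 2.697×10^5 W.

270 kW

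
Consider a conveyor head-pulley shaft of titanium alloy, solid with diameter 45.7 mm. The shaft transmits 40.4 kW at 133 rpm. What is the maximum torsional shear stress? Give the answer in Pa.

1.55e8 Pa

ω = 2π·133/60 = 13.93 rad/s, so T = P/ω = 40.4×10³ / 13.93 = 2901 N·m.
J = πd⁴/32 = π(0.0457)⁴/32 = 4.282×10^-7 m⁴.
τ_max = T·r/J = 2901 × 0.0229 / 4.282×10^-7 = 1.548×10^8 Pa.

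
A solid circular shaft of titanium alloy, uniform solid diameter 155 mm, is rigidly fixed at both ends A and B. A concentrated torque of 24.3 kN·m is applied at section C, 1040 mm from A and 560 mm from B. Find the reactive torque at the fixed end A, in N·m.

8510 N·m

With uniform GJ and both ends fixed, compatibility θ_AC = θ_CB gives T_A·a = T_B·b, together with T_A + T_B = T₀.
T_A = T₀·b/(a+b) = 24300·560/1600 = 8505 N·m; T_B = 15790 N·m.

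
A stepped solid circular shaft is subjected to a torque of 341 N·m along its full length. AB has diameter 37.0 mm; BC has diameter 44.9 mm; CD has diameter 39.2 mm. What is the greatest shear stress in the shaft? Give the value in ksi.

Under the same torque, τ_max = 16T/(πd³) is largest where d is smallest — segment AB (d = 37.0 mm).
τ_max = 16·341.0/(π·(0.0370)³) = 3.429×10^7 Pa.

4.97 ksi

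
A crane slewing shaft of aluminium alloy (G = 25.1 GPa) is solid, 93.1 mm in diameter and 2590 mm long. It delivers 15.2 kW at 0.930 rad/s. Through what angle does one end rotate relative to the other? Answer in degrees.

ω = 0.930 rad/s, so T = P/ω = 15.2×10³ / 0.9300 = 16340 N·m.
J = πd⁴/32 = π(0.0931)⁴/32 = 7.376×10^-6 m⁴.
θ = T·L/(G·J) = 16340 × 2.59 / (25.1×10⁹ × 7.376×10^-6) = 0.2287 rad.

13.1°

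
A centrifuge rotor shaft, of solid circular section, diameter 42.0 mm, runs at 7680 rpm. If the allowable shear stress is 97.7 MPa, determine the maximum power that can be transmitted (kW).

J = πd⁴/32 = π(0.0420)⁴/32 = 3.055×10^-7 m⁴.
T_max = τ_allow·J/r = 9.77×10^7 × 3.055×10^-7 / 0.0210 = 1421 N·m.
ω = 2π·7680/60 = 804.2 rad/s, so P_max = T_max·ω = 1.143×10^6 W.

1140 kW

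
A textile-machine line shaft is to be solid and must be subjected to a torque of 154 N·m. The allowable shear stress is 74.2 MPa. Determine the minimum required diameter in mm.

For a solid shaft τ_max = 16T/(πd³), so d = (16T/(π τ_allow))^(1/3) = (16·154.0/(π·7.42×10^7))^(1/3) = 0.02195 m.

21.9 mm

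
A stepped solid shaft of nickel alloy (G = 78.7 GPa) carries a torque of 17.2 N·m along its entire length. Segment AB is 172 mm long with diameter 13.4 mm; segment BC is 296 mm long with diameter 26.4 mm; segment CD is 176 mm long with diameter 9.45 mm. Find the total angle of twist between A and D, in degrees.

J_AB = π(0.0134)⁴/32 = 3.17×10^-9 m⁴; J_BC = π(0.0264)⁴/32 = 4.77×10^-8 m⁴; J_CD = π(0.00945)⁴/32 = 7.83×10^-10 m⁴.
θ = (T/G)·Σ L_i/J_i = (17.20/78.7×10⁹)·(0.172/3.17×10^-9 + 0.296/4.77×10^-8 + 0.176/7.83×10^-10) = 0.06236 rad.

3.57°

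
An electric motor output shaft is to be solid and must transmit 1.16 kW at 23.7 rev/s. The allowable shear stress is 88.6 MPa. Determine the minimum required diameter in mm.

7.65 mm

ω = 2π·23.7 = 148.9 rad/s, so T = P/ω = 1.16×10³ / 148.9 = 7.790 N·m.
For a solid shaft τ_max = 16T/(πd³), so d = (16T/(π τ_allow))^(1/3) = (16·7.790/(π·8.86×10^7))^(1/3) = 0.007650 m.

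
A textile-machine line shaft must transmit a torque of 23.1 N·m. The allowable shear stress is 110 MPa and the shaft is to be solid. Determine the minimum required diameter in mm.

10.2 mm

For a solid shaft τ_max = 16T/(πd³), so d = (16T/(π τ_allow))^(1/3) = (16·23.10/(π·1.10×10^8))^(1/3) = 0.01023 m.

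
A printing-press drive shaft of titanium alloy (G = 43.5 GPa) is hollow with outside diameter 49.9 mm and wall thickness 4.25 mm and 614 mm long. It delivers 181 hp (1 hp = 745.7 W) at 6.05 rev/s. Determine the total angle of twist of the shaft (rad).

ω = 2π·6.05 = 38.01 rad/s, so T = P/ω = 181×745.7 / 38.01 = 3551 N·m.
J = π(d_o⁴ − d_i⁴)/32 = π(0.0499⁴ − 0.0414⁴)/32 = 3.203×10^-7 m⁴.
θ = T·L/(G·J) = 3551 × 0.614 / (43.5×10⁹ × 3.203×10^-7) = 0.1565 rad.

0.156 rad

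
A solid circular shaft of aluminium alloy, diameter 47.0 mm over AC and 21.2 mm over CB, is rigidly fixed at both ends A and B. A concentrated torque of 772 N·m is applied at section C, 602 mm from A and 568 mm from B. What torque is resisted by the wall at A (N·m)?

Compatibility: T_A·a/J_AC = T_B·b/J_CB with T_A + T_B = T₀.
J_AC = 4.79×10^-7 m⁴, J_CB = 1.98×10^-8 m⁴, so T_A = T₀·(J_AC/a)/((J_AC/a)+(J_CB/b)) = 739.6 N·m, T_B = 32.45 N·m.

740 N·m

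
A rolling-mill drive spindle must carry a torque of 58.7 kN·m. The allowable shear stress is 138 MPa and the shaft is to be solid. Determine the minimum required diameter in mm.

129 mm

For a solid shaft τ_max = 16T/(πd³), so d = (16T/(π τ_allow))^(1/3) = (16·58700/(π·1.38×10^8))^(1/3) = 0.1294 m.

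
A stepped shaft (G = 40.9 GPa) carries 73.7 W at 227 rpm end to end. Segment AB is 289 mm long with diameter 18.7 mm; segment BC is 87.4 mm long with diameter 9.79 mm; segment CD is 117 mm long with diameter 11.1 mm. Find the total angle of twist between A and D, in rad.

ω = 2π·227/60 = 23.77 rad/s, so T = P/ω = 73.7 / 23.77 = 3.100 N·m.
J_AB = π(0.0187)⁴/32 = 1.20×10^-8 m⁴; J_BC = π(0.00979)⁴/32 = 9.02×10^-10 m⁴; J_CD = π(0.0111)⁴/32 = 1.49×10^-9 m⁴.
θ = (T/G)·Σ L_i/J_i = (3.100/40.9×10⁹)·(0.289/1.20×10^-8 + 0.0874/9.02×10^-10 + 0.117/1.49×10^-9) = 0.01512 rad.

0.0151 rad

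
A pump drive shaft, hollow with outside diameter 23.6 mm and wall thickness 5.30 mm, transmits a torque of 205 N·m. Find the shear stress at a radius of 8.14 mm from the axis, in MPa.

60.4 MPa

J = π(d_o⁴ − d_i⁴)/32 = π(0.0236⁴ − 0.0130⁴)/32 = 2.765×10^-8 m⁴.
Shear stress varies linearly with radius: τ = T·r/J = 205.0 × 0.00814 / 2.765×10^-8 = 6.035×10^7 Pa.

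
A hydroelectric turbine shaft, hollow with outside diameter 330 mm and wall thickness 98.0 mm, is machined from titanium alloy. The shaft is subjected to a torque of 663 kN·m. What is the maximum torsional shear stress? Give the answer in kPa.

J = π(d_o⁴ − d_i⁴)/32 = π(0.330⁴ − 0.134⁴)/32 = 1.133×10^-3 m⁴.
τ_max = T·r/J = 663000 × 0.165 / 1.133×10^-3 = 9.659×10^7 Pa.

96600 kPa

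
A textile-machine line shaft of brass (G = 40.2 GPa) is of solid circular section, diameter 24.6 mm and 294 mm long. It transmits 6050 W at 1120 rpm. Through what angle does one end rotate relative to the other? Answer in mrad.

ω = 2π·1120/60 = 117.3 rad/s, so T = P/ω = 6050 / 117.3 = 51.58 N·m.
J = πd⁴/32 = π(0.0246)⁴/32 = 3.595×10^-8 m⁴.
θ = T·L/(G·J) = 51.58 × 0.294 / (40.2×10⁹ × 3.595×10^-8) = 0.01049 rad.

10.5 mrad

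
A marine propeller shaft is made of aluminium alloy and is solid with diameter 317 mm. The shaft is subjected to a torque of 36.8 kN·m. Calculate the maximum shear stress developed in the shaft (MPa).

J = πd⁴/32 = π(0.317)⁴/32 = 9.914×10^-4 m⁴.
τ_max = T·r/J = 36800 × 0.159 / 9.914×10^-4 = 5.884×10^6 Pa.

5.88 MPa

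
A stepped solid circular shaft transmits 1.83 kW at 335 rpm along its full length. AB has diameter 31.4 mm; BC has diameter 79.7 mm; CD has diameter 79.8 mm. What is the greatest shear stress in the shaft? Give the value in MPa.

ω = 2π·335/60 = 35.08 rad/s, so T = P/ω = 1.83×10³ / 35.08 = 52.16 N·m.
Under the same torque, τ_max = 16T/(πd³) is largest where d is smallest — segment AB (d = 31.4 mm).
τ_max = 16·52.16/(π·(0.0314)³) = 8.581×10^6 Pa.

8.58 MPa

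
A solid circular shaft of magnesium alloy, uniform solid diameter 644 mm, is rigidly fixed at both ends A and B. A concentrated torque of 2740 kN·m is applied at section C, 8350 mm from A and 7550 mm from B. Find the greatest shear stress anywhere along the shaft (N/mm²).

With uniform GJ and both ends fixed, compatibility θ_AC = θ_CB gives T_A·a = T_B·b, together with T_A + T_B = T₀.
T_A = T₀·b/(a+b) = 2.740e6·7550/15900 = 1.301e6 N·m; T_B = 1.439e6 N·m.
τ in each portion: τ_AC = 2.48×10^7 Pa, τ_CB = 2.74×10^7 Pa; maximum is in CB.
τ_max = T_CB·r/J = 1.439e6·0.322/0.0169 = 2.744×10^7 Pa.

27.4 N/mm²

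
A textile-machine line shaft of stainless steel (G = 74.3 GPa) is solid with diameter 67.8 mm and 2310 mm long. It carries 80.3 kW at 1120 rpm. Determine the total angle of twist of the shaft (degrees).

0.588°

ω = 2π·1120/60 = 117.3 rad/s, so T = P/ω = 80.3×10³ / 117.3 = 684.7 N·m.
J = πd⁴/32 = π(0.0678)⁴/32 = 2.075×10^-6 m⁴.
θ = T·L/(G·J) = 684.7 × 2.31 / (74.3×10⁹ × 2.075×10^-6) = 0.01026 rad.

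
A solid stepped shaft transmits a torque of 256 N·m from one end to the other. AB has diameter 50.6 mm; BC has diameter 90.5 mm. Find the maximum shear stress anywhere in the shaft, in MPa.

Under the same torque, τ_max = 16T/(πd³) is largest where d is smallest — segment AB (d = 50.6 mm).
τ_max = 16·256.0/(π·(0.0506)³) = 1.006×10^7 Pa.

10.1 MPa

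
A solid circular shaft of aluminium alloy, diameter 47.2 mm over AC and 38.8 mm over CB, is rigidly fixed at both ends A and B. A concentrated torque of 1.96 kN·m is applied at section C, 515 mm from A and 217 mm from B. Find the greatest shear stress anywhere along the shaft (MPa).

88.9 MPa

Compatibility: T_A·a/J_AC = T_B·b/J_CB with T_A + T_B = T₀.
J_AC = 4.87×10^-7 m⁴, J_CB = 2.22×10^-7 m⁴, so T_A = T₀·(J_AC/a)/((J_AC/a)+(J_CB/b)) = 940.6 N·m, T_B = 1019 N·m.
τ in each portion: τ_AC = 4.56×10^7 Pa, τ_CB = 8.89×10^7 Pa; maximum is in CB.
τ_max = T_CB·r/J = 1019·0.0194/2.22×10^-7 = 8.888×10^7 Pa.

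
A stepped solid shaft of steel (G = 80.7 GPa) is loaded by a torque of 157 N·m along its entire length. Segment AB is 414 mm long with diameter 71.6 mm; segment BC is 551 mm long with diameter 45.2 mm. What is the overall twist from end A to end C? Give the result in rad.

J_AB = π(0.0716)⁴/32 = 2.58×10^-6 m⁴; J_BC = π(0.0452)⁴/32 = 4.10×10^-7 m⁴.
θ = (T/G)·Σ L_i/J_i = (157.0/80.7×10⁹)·(0.414/2.58×10^-6 + 0.551/4.10×10^-7) = 2.928×10^-3 rad.

0.00293 rad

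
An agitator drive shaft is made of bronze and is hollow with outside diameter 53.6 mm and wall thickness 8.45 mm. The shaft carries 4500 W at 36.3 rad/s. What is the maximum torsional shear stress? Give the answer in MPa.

5.25 MPa

ω = 36.3 rad/s, so T = P/ω = 4500 / 36.30 = 124.0 N·m.
J = π(d_o⁴ − d_i⁴)/32 = π(0.0536⁴ − 0.0367⁴)/32 = 6.322×10^-7 m⁴.
τ_max = T·r/J = 124.0 × 0.0268 / 6.322×10^-7 = 5.255×10^6 Pa.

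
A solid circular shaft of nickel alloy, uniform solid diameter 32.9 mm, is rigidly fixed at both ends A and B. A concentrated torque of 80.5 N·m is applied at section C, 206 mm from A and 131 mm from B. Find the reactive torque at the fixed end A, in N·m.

31.3 N·m

With uniform GJ and both ends fixed, compatibility θ_AC = θ_CB gives T_A·a = T_B·b, together with T_A + T_B = T₀.
T_A = T₀·b/(a+b) = 80.50·131/337.0 = 31.29 N·m; T_B = 49.21 N·m.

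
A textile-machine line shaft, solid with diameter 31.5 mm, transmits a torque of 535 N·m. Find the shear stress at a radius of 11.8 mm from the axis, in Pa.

6.53e7 Pa

J = πd⁴/32 = π(0.0315)⁴/32 = 9.666×10^-8 m⁴.
Shear stress varies linearly with radius: τ = T·r/J = 535.0 × 0.0118 / 9.666×10^-8 = 6.531×10^7 Pa.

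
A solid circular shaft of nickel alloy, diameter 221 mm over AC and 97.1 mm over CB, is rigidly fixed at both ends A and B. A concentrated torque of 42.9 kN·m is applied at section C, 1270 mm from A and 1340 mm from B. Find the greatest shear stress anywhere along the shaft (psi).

2840 psi

Compatibility: T_A·a/J_AC = T_B·b/J_CB with T_A + T_B = T₀.
J_AC = 2.34×10^-4 m⁴, J_CB = 8.73×10^-6 m⁴, so T_A = T₀·(J_AC/a)/((J_AC/a)+(J_CB/b)) = 41440 N·m, T_B = 1463 N·m.
τ in each portion: τ_AC = 1.96×10^7 Pa, τ_CB = 8.14×10^6 Pa; maximum is in AC.
τ_max = T_AC·r/J = 41440·0.111/2.34×10^-4 = 1.955×10^7 Pa.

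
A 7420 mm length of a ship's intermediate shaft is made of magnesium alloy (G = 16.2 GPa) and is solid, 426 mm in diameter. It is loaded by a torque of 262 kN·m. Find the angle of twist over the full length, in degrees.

J = πd⁴/32 = π(0.426)⁴/32 = 3.233×10^-3 m⁴.
θ = T·L/(G·J) = 262000 × 7.42 / (16.2×10⁹ × 3.233×10^-3) = 0.03712 rad.

2.13°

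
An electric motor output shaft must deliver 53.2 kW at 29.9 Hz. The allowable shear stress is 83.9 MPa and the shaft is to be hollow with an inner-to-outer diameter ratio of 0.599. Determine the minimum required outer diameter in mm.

27.0 mm

ω = 2π·29.9 = 187.9 rad/s, so T = P/ω = 53.2×10³ / 187.9 = 283.2 N·m.
For a hollow shaft with d_i/d_o = 0.599: τ_max = 16T/(π d_o³ (1−k⁴)), so d_o = [16T/(π τ_allow (1−k⁴))]^(1/3) = [16·283.2/(π·8.39×10^7·0.8713)]^(1/3) = 0.02702 m.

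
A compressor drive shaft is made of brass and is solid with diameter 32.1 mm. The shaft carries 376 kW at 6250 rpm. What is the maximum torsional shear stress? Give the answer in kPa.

88500 kPa

ω = 2π·6250/60 = 654.5 rad/s, so T = P/ω = 376×10³ / 654.5 = 574.5 N·m.
J = πd⁴/32 = π(0.0321)⁴/32 = 1.042×10^-7 m⁴.
τ_max = T·r/J = 574.5 × 0.0161 / 1.042×10^-7 = 8.846×10^7 Pa.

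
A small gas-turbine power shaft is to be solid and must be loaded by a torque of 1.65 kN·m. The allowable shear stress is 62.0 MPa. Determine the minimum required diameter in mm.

51.4 mm

For a solid shaft τ_max = 16T/(πd³), so d = (16T/(π τ_allow))^(1/3) = (16·1650/(π·6.20×10^7))^(1/3) = 0.05137 m.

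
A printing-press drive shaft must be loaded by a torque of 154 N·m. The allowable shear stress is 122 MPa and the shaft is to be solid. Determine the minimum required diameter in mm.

18.6 mm

For a solid shaft τ_max = 16T/(πd³), so d = (16T/(π τ_allow))^(1/3) = (16·154.0/(π·1.22×10^8))^(1/3) = 0.01859 m.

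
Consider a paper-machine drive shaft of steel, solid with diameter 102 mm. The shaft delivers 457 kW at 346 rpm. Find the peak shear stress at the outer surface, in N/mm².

60.5 N/mm²

ω = 2π·346/60 = 36.23 rad/s, so T = P/ω = 457×10³ / 36.23 = 12610 N·m.
J = πd⁴/32 = π(0.102)⁴/32 = 1.063×10^-5 m⁴.
τ_max = T·r/J = 12610 × 0.0510 / 1.063×10^-5 = 6.053×10^7 Pa.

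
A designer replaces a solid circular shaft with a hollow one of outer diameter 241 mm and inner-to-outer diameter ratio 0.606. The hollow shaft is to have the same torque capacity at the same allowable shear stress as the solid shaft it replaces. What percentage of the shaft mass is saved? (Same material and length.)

Equal τ_max and T ⇒ the solid shaft needs d_s³ = d_o³(1−k⁴), so d_s = 241·(1−0.606⁴)^(1/3) = 229.6 mm.
Area ratio A_h/A_s = d_o²(1−k²)/d_s² = (1−k²)/(1−k⁴)^(2/3) = 0.6969.
Mass saving = 1 − 0.6969 = 30.3 %.

30.3 %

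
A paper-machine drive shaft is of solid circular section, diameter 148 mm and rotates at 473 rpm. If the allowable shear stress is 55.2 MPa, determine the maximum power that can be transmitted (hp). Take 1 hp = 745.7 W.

J = πd⁴/32 = π(0.148)⁴/32 = 4.710×10^-5 m⁴.
T_max = τ_allow·J/r = 5.52×10^7 × 4.710×10^-5 / 0.0740 = 35140 N·m.
ω = 2π·473/60 = 49.53 rad/s, so P_max = T_max·ω = 1.740×10^6 W.

2330 hp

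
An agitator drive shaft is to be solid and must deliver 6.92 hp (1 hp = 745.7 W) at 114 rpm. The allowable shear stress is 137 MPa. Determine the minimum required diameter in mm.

ω = 2π·114/60 = 11.94 rad/s, so T = P/ω = 6.92×745.7 / 11.94 = 432.3 N·m.
For a solid shaft τ_max = 16T/(πd³), so d = (16T/(π τ_allow))^(1/3) = (16·432.3/(π·1.37×10^8))^(1/3) = 0.02523 m.

25.2 mm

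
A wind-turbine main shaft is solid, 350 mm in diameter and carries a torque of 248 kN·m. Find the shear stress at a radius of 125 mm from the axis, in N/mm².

J = πd⁴/32 = π(0.350)⁴/32 = 1.473×10^-3 m⁴.
Shear stress varies linearly with radius: τ = T·r/J = 248000 × 0.125 / 1.473×10^-3 = 2.104×10^7 Pa.

21.0 N/mm²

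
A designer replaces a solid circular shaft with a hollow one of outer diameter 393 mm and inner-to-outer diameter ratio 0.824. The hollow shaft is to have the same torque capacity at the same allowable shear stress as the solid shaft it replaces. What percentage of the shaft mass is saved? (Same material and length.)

Equal τ_max and T ⇒ the solid shaft needs d_s³ = d_o³(1−k⁴), so d_s = 393·(1−0.824⁴)^(1/3) = 319.8 mm.
Area ratio A_h/A_s = d_o²(1−k²)/d_s² = (1−k²)/(1−k⁴)^(2/3) = 0.4847.
Mass saving = 1 − 0.4847 = 51.5 %.

51.5 %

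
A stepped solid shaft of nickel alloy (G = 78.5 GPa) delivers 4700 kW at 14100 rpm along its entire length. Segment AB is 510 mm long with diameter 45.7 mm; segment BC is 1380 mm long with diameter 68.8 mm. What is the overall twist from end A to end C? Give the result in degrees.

4.22°

ω = 2π·14100/60 = 1477 rad/s, so T = P/ω = 4700×10³ / 1477 = 3183 N·m.
J_AB = π(0.0457)⁴/32 = 4.28×10^-7 m⁴; J_BC = π(0.0688)⁴/32 = 2.20×10^-6 m⁴.
θ = (T/G)·Σ L_i/J_i = (3183/78.5×10⁹)·(0.510/4.28×10^-7 + 1.38/2.20×10^-6) = 0.07373 rad.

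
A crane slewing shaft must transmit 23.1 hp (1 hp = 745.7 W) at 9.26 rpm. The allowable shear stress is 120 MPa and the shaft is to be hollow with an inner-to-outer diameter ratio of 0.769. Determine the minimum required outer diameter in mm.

105 mm

ω = 2π·9.26/60 = 0.9697 rad/s, so T = P/ω = 23.1×745.7 / 0.9697 = 17760 N·m.
For a hollow shaft with d_i/d_o = 0.769: τ_max = 16T/(π d_o³ (1−k⁴)), so d_o = [16T/(π τ_allow (1−k⁴))]^(1/3) = [16·17760/(π·1.20×10^8·0.6503)]^(1/3) = 0.1051 m.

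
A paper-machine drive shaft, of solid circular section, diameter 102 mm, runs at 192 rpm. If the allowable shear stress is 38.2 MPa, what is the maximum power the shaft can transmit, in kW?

160 kW

J = πd⁴/32 = π(0.102)⁴/32 = 1.063×10^-5 m⁴.
T_max = τ_allow·J/r = 3.82×10^7 × 1.063×10^-5 / 0.0510 = 7960 N·m.
ω = 2π·192/60 = 20.11 rad/s, so P_max = T_max·ω = 1.600×10^5 W.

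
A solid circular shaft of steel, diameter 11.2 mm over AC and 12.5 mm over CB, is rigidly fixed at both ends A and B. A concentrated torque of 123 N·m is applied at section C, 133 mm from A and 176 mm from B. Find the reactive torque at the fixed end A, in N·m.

56.6 N·m

Compatibility: T_A·a/J_AC = T_B·b/J_CB with T_A + T_B = T₀.
J_AC = 1.54×10^-9 m⁴, J_CB = 2.40×10^-9 m⁴, so T_A = T₀·(J_AC/a)/((J_AC/a)+(J_CB/b)) = 56.62 N·m, T_B = 66.38 N·m.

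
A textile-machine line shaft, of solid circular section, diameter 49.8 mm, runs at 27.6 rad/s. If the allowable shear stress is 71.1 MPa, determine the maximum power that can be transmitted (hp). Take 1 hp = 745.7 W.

63.8 hp

J = πd⁴/32 = π(0.0498)⁴/32 = 6.038×10^-7 m⁴.
T_max = τ_allow·J/r = 7.11×10^7 × 6.038×10^-7 / 0.0249 = 1724 N·m.
ω = 27.6 rad/s, so P_max = T_max·ω = 4.759×10^4 W.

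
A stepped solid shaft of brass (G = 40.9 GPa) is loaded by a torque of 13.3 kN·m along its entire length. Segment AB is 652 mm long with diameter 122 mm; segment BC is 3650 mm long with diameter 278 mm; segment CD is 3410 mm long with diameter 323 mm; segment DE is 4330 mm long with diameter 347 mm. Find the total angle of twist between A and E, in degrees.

J_AB = π(0.122)⁴/32 = 2.17×10^-5 m⁴; J_BC = π(0.278)⁴/32 = 5.86×10^-4 m⁴; J_CD = π(0.323)⁴/32 = 1.07×10^-3 m⁴; J_DE = π(0.347)⁴/32 = 1.42×10^-3 m⁴.
θ = (T/G)·Σ L_i/J_i = (13300/40.9×10⁹)·(0.652/2.17×10^-5 + 3.65/5.86×10^-4 + 3.41/1.07×10^-3 + 4.33/1.42×10^-3) = 0.01380 rad.

0.791°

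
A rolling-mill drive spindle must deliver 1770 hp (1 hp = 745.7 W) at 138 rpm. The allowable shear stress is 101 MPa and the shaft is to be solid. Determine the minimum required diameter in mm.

166 mm

ω = 2π·138/60 = 14.45 rad/s, so T = P/ω = 1770×745.7 / 14.45 = 91330 N·m.
For a solid shaft τ_max = 16T/(πd³), so d = (16T/(π τ_allow))^(1/3) = (16·91330/(π·1.01×10^8))^(1/3) = 0.1664 m.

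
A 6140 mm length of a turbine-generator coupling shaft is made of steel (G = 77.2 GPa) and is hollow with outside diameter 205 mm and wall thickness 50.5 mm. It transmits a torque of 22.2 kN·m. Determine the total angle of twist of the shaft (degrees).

0.625°

J = π(d_o⁴ − d_i⁴)/32 = π(0.205⁴ − 0.104⁴)/32 = 1.619×10^-4 m⁴.
θ = T·L/(G·J) = 22200 × 6.14 / (77.2×10⁹ × 1.619×10^-4) = 0.01091 rad.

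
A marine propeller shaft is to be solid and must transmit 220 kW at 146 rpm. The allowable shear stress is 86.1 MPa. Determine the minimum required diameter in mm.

ω = 2π·146/60 = 15.29 rad/s, so T = P/ω = 220×10³ / 15.29 = 14390 N·m.
For a solid shaft τ_max = 16T/(πd³), so d = (16T/(π τ_allow))^(1/3) = (16·14390/(π·8.61×10^7))^(1/3) = 0.09477 m.

94.8 mm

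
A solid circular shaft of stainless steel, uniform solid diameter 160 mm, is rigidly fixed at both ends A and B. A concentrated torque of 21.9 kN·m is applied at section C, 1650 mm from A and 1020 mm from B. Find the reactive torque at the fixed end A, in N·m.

With uniform GJ and both ends fixed, compatibility θ_AC = θ_CB gives T_A·a = T_B·b, together with T_A + T_B = T₀.
T_A = T₀·b/(a+b) = 21900·1020/2670 = 8366 N·m; T_B = 13530 N·m.

8370 N·m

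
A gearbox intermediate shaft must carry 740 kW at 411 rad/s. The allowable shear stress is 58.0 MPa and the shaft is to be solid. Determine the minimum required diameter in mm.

ω = 411 rad/s, so T = P/ω = 740×10³ / 411.0 = 1800 N·m.
For a solid shaft τ_max = 16T/(πd³), so d = (16T/(π τ_allow))^(1/3) = (16·1800/(π·5.80×10^7))^(1/3) = 0.05407 m.

54.1 mm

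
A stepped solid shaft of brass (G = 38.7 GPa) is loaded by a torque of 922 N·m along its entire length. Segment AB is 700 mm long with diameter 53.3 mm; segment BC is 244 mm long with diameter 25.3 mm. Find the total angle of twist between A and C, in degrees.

J_AB = π(0.0533)⁴/32 = 7.92×10^-7 m⁴; J_BC = π(0.0253)⁴/32 = 4.02×10^-8 m⁴.
θ = (T/G)·Σ L_i/J_i = (922.0/38.7×10⁹)·(0.700/7.92×10^-7 + 0.244/4.02×10^-8) = 0.1656 rad.

9.49°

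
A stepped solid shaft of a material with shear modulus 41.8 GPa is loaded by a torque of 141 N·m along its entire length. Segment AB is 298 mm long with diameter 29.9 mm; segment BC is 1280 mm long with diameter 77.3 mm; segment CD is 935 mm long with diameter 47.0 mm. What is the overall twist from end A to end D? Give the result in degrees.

J_AB = π(0.0299)⁴/32 = 7.85×10^-8 m⁴; J_BC = π(0.0773)⁴/32 = 3.51×10^-6 m⁴; J_CD = π(0.0470)⁴/32 = 4.79×10^-7 m⁴.
θ = (T/G)·Σ L_i/J_i = (141.0/41.8×10⁹)·(0.298/7.85×10^-8 + 1.28/3.51×10^-6 + 0.935/4.79×10^-7) = 0.02063 rad.

1.18°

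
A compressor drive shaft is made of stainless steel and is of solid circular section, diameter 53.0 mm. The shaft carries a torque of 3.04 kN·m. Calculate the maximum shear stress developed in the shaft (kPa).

104000 kPa

J = πd⁴/32 = π(0.0530)⁴/32 = 7.746×10^-7 m⁴.
τ_max = T·r/J = 3040 × 0.0265 / 7.746×10^-7 = 1.040×10^8 Pa.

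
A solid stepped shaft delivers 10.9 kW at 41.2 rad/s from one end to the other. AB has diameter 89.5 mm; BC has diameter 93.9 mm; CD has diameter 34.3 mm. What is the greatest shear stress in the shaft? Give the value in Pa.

3.34e7 Pa

ω = 41.2 rad/s, so T = P/ω = 10.9×10³ / 41.20 = 264.6 N·m.
Under the same torque, τ_max = 16T/(πd³) is largest where d is smallest — segment CD (d = 34.3 mm).
τ_max = 16·264.6/(π·(0.0343)³) = 3.339×10^7 Pa.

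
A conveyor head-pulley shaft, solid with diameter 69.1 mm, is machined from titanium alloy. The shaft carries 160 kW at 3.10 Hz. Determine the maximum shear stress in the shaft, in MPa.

ω = 2π·3.10 = 19.48 rad/s, so T = P/ω = 160×10³ / 19.48 = 8214 N·m.
J = πd⁴/32 = π(0.0691)⁴/32 = 2.238×10^-6 m⁴.
τ_max = T·r/J = 8214 × 0.0345 / 2.238×10^-6 = 1.268×10^8 Pa.

127 MPa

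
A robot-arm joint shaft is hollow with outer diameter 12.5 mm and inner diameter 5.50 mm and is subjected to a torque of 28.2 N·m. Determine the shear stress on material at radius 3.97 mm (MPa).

48.5 MPa

J = π(d_o⁴ − d_i⁴)/32 = π(0.0125⁴ − 0.00550⁴)/32 = 2.307×10^-9 m⁴.
Shear stress varies linearly with radius: τ = T·r/J = 28.20 × 0.00397 / 2.307×10^-9 = 4.853×10^7 Pa.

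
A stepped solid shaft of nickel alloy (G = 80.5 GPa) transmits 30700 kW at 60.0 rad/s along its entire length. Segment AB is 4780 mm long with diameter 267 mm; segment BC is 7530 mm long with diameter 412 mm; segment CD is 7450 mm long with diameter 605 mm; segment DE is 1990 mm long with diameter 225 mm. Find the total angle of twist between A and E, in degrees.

7.54°

ω = 60.0 rad/s, so T = P/ω = 30700×10³ / 60.00 = 511700 N·m.
J_AB = π(0.267)⁴/32 = 4.99×10^-4 m⁴; J_BC = π(0.412)⁴/32 = 2.83×10^-3 m⁴; J_CD = π(0.605)⁴/32 = 0.0132 m⁴; J_DE = π(0.225)⁴/32 = 2.52×10^-4 m⁴.
θ = (T/G)·Σ L_i/J_i = (511700/80.5×10⁹)·(4.78/4.99×10^-4 + 7.53/2.83×10^-3 + 7.45/0.0132 + 1.99/2.52×10^-4) = 0.1317 rad.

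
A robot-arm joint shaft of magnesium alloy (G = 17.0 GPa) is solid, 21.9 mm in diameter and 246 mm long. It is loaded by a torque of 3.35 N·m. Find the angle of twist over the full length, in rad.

J = πd⁴/32 = π(0.0219)⁴/32 = 2.258×10^-8 m⁴.
θ = T·L/(G·J) = 3.350 × 0.246 / (17.0×10⁹ × 2.258×10^-8) = 2.147×10^-3 rad.

0.00215 rad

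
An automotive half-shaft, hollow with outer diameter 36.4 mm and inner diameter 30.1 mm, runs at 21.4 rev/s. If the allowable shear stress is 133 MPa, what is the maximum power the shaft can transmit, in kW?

90.2 kW

J = π(d_o⁴ − d_i⁴)/32 = π(0.0364⁴ − 0.0301⁴)/32 = 9.176×10^-8 m⁴.
T_max = τ_allow·J/r = 1.33×10^8 × 9.176×10^-8 / 0.0182 = 670.6 N·m.
ω = 2π·21.4 = 134.5 rad/s, so P_max = T_max·ω = 9.016×10^4 W.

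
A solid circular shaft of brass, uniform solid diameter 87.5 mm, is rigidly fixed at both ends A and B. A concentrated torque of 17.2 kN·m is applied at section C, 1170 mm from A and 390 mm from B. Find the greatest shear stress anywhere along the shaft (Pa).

9.81e7 Pa

With uniform GJ and both ends fixed, compatibility θ_AC = θ_CB gives T_A·a = T_B·b, together with T_A + T_B = T₀.
T_A = T₀·b/(a+b) = 17200·390/1560 = 4300 N·m; T_B = 12900 N·m.
τ in each portion: τ_AC = 3.27×10^7 Pa, τ_CB = 9.81×10^7 Pa; maximum is in CB.
τ_max = T_CB·r/J = 12900·0.0437/5.75×10^-6 = 9.807×10^7 Pa.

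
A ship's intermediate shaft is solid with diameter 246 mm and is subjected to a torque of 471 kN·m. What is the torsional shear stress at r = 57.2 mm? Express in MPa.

J = πd⁴/32 = π(0.246)⁴/32 = 3.595×10^-4 m⁴.
Shear stress varies linearly with radius: τ = T·r/J = 471000 × 0.0572 / 3.595×10^-4 = 7.493×10^7 Pa.

74.9 MPa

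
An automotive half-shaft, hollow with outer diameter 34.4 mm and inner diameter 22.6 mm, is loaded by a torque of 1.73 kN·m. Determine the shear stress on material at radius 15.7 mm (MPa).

J = π(d_o⁴ − d_i⁴)/32 = π(0.0344⁴ − 0.0226⁴)/32 = 1.119×10^-7 m⁴.
Shear stress varies linearly with radius: τ = T·r/J = 1730 × 0.0157 / 1.119×10^-7 = 2.428×10^8 Pa.

243 MPa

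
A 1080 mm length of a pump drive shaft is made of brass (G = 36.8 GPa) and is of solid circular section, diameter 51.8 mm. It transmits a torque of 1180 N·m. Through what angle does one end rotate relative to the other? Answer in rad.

0.0490 rad

J = πd⁴/32 = π(0.0518)⁴/32 = 7.068×10^-7 m⁴.
θ = T·L/(G·J) = 1180 × 1.08 / (36.8×10⁹ × 7.068×10^-7) = 0.04899 rad.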